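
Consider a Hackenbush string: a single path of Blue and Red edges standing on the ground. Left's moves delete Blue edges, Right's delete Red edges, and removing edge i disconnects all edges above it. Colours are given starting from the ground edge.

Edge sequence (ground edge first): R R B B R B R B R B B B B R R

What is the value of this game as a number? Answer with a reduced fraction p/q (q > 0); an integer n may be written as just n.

-10887/8192

1 of 15 · R · max L −∞ · min R 0 -> -1
2 of 15 · RR · max L −∞ · min R -1 -> -2
3 of 15 · RRB · max L -2 · min R -1 -> -3/2
4 of 15 · RRBB · max L -3/2 · min R -1 -> -5/4
5 of 15 · RRBBR · max L -3/2 · min R -5/4 -> -11/8
6 of 15 · RRBBRB · max L -11/8 · min R -5/4 -> -21/16
7 of 15 · RRBBRBR · max L -11/8 · min R -21/16 -> -43/32
8 of 15 · RRBBRBRB · max L -43/32 · min R -21/16 -> -85/64
9 of 15 · RRBBRBRBR · max L -43/32 · min R -85/64 -> -171/128
10 of 15 · RRBBRBRBRB · max L -171/128 · min R -85/64 -> -341/256
11 of 15 · RRBBRBRBRBB · max L -341/256 · min R -85/64 -> -681/512
12 of 15 · RRBBRBRBRBBB · max L -681/512 · min R -85/64 -> -1361/1024
13 of 15 · RRBBRBRBRBBBB · max L -1361/1024 · min R -85/64 -> -2721/2048
14 of 15 · RRBBRBRBRBBBBR · max L -1361/1024 · min R -2721/2048 -> -5443/4096
15 of 15 · RRBBRBRBRBBBBRR · max L -1361/1024 · min R -5443/4096 -> -10887/8192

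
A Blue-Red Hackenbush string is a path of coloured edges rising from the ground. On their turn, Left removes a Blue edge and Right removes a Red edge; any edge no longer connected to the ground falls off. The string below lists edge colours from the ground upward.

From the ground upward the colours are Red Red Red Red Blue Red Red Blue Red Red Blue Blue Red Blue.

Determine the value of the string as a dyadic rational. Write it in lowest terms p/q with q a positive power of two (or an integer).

-3941/1024

v(R) = { (no moves) | 0 } ⇒ -1
v(RR) = { (no moves) | -1, 0 } ⇒ -2
v(RRR) = { (no moves) | -2, -1, 0 } ⇒ -3
v(RRRR) = { (no moves) | -3, -2, -1, 0 } ⇒ -4
v(RRRRB) = { -4 | -3, -2, -1, 0 } ⇒ -7/2
v(RRRRBR) = { -4 | -7/2, -3, -2, -1, 0 } ⇒ -15/4
v(RRRRBRR) = { -4 | -15/4, -7/2, -3, -2, -1, 0 } ⇒ -31/8
v(RRRRBRRB) = { -4, -31/8 | -15/4, -7/2, -3, -2, -1, 0 } ⇒ -61/16
v(RRRRBRRBR) = { -4, -31/8 | -61/16, -15/4, -7/2, -3, -2, -1, 0 } ⇒ -123/32
v(RRRRBRRBRR) = { -4, -31/8 | -123/32, -61/16, -15/4, -7/2, -3, -2, -1, 0 } ⇒ -247/64
v(RRRRBRRBRRB) = { -4, -31/8, -247/64 | -123/32, -61/16, -15/4, -7/2, -3, -2, -1, 0 } ⇒ -493/128
v(RRRRBRRBRRBB) = { -4, -31/8, -247/64, -493/128 | -123/32, -61/16, -15/4, -7/2, -3, -2, -1, 0 } ⇒ -985/256
v(RRRRBRRBRRBBR) = { -4, -31/8, -247/64, -493/128 | -985/256, -123/32, -61/16, -15/4, -7/2, -3, -2, -1, 0 } ⇒ -1971/512
v(RRRRBRRBRRBBRB) = { -4, -31/8, -247/64, -493/128, -1971/512 | -985/256, -123/32, -61/16, -15/4, -7/2, -3, -2, -1, 0 } ⇒ -3941/1024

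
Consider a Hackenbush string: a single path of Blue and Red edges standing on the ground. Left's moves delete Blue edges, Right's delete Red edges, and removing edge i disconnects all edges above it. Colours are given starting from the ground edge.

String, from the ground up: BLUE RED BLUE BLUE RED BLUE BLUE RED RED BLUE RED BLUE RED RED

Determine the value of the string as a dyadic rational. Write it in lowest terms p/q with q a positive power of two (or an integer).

6953/8192

Prefix values for BLUE RED BLUE BLUE RED BLUE BLUE RED RED BLUE RED BLUE RED RED via {L|R} + simplicity:
v(B) = { 0 | — } → 1
v(BR) = { 0 | 1 } → 1/2
v(BRB) = { 0 1/2 | 1 } → 3/4
v(BRBB) = { 0 1/2 3/4 | 1 } → 7/8
v(BRBBR) = { 0 1/2 3/4 | 7/8 1 } → 13/16
v(BRBBRB) = { 0 1/2 3/4 13/16 | 7/8 1 } → 27/32
v(BRBBRBB) = { 0 1/2 3/4 13/16 27/32 | 7/8 1 } → 55/64
v(BRBBRBBR) = { 0 1/2 3/4 13/16 27/32 | 55/64 7/8 1 } → 109/128
v(BRBBRBBRR) = { 0 1/2 3/4 13/16 27/32 | 109/128 55/64 7/8 1 } → 217/256
v(BRBBRBBRRB) = { 0 1/2 3/4 13/16 27/32 217/256 | 109/128 55/64 7/8 1 } → 435/512
v(BRBBRBBRRBR) = { 0 1/2 3/4 13/16 27/32 217/256 | 435/512 109/128 55/64 7/8 1 } → 869/1024
v(BRBBRBBRRBRB) = { 0 1/2 3/4 13/16 27/32 217/256 869/1024 | 435/512 109/128 55/64 7/8 1 } → 1739/2048
v(BRBBRBBRRBRBR) = { 0 1/2 3/4 13/16 27/32 217/256 869/1024 | 1739/2048 435/512 109/128 55/64 7/8 1 } → 3477/4096
v(BRBBRBBRRBRBRR) = { 0 1/2 3/4 13/16 27/32 217/256 869/1024 | 3477/4096 1739/2048 435/512 109/128 55/64 7/8 1 } → 6953/8192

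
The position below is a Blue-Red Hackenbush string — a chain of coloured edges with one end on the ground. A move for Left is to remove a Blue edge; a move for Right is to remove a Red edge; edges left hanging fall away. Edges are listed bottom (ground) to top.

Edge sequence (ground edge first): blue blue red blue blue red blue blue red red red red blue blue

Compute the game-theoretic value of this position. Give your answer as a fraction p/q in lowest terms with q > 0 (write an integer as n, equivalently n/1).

step 1: add blue to get b; options L={ 0 } R={ ∅ } so 1
step 2: add blue to get bb; options L={ 0,1 } R={ ∅ } so 2
step 3: add red to get bbr; options L={ 0,1 } R={ 2 } so 3/2
step 4: add blue to get bbrb; options L={ 0,1,3/2 } R={ 2 } so 7/4
step 5: add blue to get bbrbb; options L={ 0,1,3/2,7/4 } R={ 2 } so 15/8
step 6: add red to get bbrbbr; options L={ 0,1,3/2,7/4 } R={ 15/8,2 } so 29/16
step 7: add blue to get bbrbbrb; options L={ 0,1,3/2,7/4,29/16 } R={ 15/8,2 } so 59/32
step 8: add blue to get bbrbbrbb; options L={ 0,1,3/2,7/4,29/16,59/32 } R={ 15/8,2 } so 119/64
step 9: add red to get bbrbbrbbr; options L={ 0,1,3/2,7/4,29/16,59/32 } R={ 119/64,15/8,2 } so 237/128
step 10: add red to get bbrbbrbbrr; options L={ 0,1,3/2,7/4,29/16,59/32 } R={ 237/128,119/64,15/8,2 } so 473/256
step 11: add red to get bbrbbrbbrrr; options L={ 0,1,3/2,7/4,29/16,59/32 } R={ 473/256,237/128,119/64,15/8,2 } so 945/512
step 12: add red to get bbrbbrbbrrrr; options L={ 0,1,3/2,7/4,29/16,59/32 } R={ 945/512,473/256,237/128,119/64,15/8,2 } so 1889/1024
step 13: add blue to get bbrbbrbbrrrrb; options L={ 0,1,3/2,7/4,29/16,59/32,1889/1024 } R={ 945/512,473/256,237/128,119/64,15/8,2 } so 3779/2048
step 14: add blue to get bbrbbrbbrrrrbb; options L={ 0,1,3/2,7/4,29/16,59/32,1889/1024,3779/2048 } R={ 945/512,473/256,237/128,119/64,15/8,2 } so 7559/4096

7559/4096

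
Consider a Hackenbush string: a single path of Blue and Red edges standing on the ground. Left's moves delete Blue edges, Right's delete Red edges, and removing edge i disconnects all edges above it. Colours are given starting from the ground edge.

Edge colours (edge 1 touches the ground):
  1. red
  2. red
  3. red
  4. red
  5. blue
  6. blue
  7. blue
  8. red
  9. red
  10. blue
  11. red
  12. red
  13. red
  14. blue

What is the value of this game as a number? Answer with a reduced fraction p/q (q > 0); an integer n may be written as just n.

-3293/1024

Recurse on prefixes of the 14-edge string red red red red blue blue blue red red blue red red red blue:
r: Left { ∅ }, Right { 0 } ⇒ simplest -1
rr: Left { ∅ }, Right { -1, 0 } ⇒ simplest -2
rrr: Left { ∅ }, Right { -2, -1, 0 } ⇒ simplest -3
rrrr: Left { ∅ }, Right { -3, -2, -1, 0 } ⇒ simplest -4
rrrrb: Left { -4 }, Right { -3, -2, -1, 0 } ⇒ simplest -7/2
rrrrbb: Left { -4, -7/2 }, Right { -3, -2, -1, 0 } ⇒ simplest -13/4
rrrrbbb: Left { -4, -7/2, -13/4 }, Right { -3, -2, -1, 0 } ⇒ simplest -25/8
rrrrbbbr: Left { -4, -7/2, -13/4 }, Right { -25/8, -3, -2, -1, 0 } ⇒ simplest -51/16
rrrrbbbrr: Left { -4, -7/2, -13/4 }, Right { -51/16, -25/8, -3, -2, -1, 0 } ⇒ simplest -103/32
rrrrbbbrrb: Left { -4, -7/2, -13/4, -103/32 }, Right { -51/16, -25/8, -3, -2, -1, 0 } ⇒ simplest -205/64
rrrrbbbrrbr: Left { -4, -7/2, -13/4, -103/32 }, Right { -205/64, -51/16, -25/8, -3, -2, -1, 0 } ⇒ simplest -411/128
rrrrbbbrrbrr: Left { -4, -7/2, -13/4, -103/32 }, Right { -411/128, -205/64, -51/16, -25/8, -3, -2, -1, 0 } ⇒ simplest -823/256
rrrrbbbrrbrrr: Left { -4, -7/2, -13/4, -103/32 }, Right { -823/256, -411/128, -205/64, -51/16, -25/8, -3, -2, -1, 0 } ⇒ simplest -1647/512
rrrrbbbrrbrrrb: Left { -4, -7/2, -13/4, -103/32, -1647/512 }, Right { -823/256, -411/128, -205/64, -51/16, -25/8, -3, -2, -1, 0 } ⇒ simplest -3293/1024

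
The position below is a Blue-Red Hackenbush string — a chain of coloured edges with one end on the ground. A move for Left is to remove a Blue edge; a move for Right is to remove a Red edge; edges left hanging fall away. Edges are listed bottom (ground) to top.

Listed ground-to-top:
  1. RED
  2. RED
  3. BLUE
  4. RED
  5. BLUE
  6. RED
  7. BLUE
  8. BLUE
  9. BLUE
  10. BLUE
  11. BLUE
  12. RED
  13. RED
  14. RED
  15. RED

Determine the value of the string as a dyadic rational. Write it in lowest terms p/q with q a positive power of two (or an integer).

step 1: add RED to get R; options L={ none } R={ 0 } so -1
step 2: add RED to get RR; options L={ none } R={ -1, 0 } so -2
step 3: add BLUE to get RRB; options L={ -2 } R={ -1, 0 } so -3/2
step 4: add RED to get RRBR; options L={ -2 } R={ -3/2, -1, 0 } so -7/4
step 5: add BLUE to get RRBRB; options L={ -2, -7/4 } R={ -3/2, -1, 0 } so -13/8
step 6: add RED to get RRBRBR; options L={ -2, -7/4 } R={ -13/8, -3/2, -1, 0 } so -27/16
step 7: add BLUE to get RRBRBRB; options L={ -2, -7/4, -27/16 } R={ -13/8, -3/2, -1, 0 } so -53/32
step 8: add BLUE to get RRBRBRBB; options L={ -2, -7/4, -27/16, -53/32 } R={ -13/8, -3/2, -1, 0 } so -105/64
step 9: add BLUE to get RRBRBRBBB; options L={ -2, -7/4, -27/16, -53/32, -105/64 } R={ -13/8, -3/2, -1, 0 } so -209/128
step 10: add BLUE to get RRBRBRBBBB; options L={ -2, -7/4, -27/16, -53/32, -105/64, -209/128 } R={ -13/8, -3/2, -1, 0 } so -417/256
step 11: add BLUE to get RRBRBRBBBBB; options L={ -2, -7/4, -27/16, -53/32, -105/64, -209/128, -417/256 } R={ -13/8, -3/2, -1, 0 } so -833/512
step 12: add RED to get RRBRBRBBBBBR; options L={ -2, -7/4, -27/16, -53/32, -105/64, -209/128, -417/256 } R={ -833/512, -13/8, -3/2, -1, 0 } so -1667/1024
step 13: add RED to get RRBRBRBBBBBRR; options L={ -2, -7/4, -27/16, -53/32, -105/64, -209/128, -417/256 } R={ -1667/1024, -833/512, -13/8, -3/2, -1, 0 } so -3335/2048
step 14: add RED to get RRBRBRBBBBBRRR; options L={ -2, -7/4, -27/16, -53/32, -105/64, -209/128, -417/256 } R={ -3335/2048, -1667/1024, -833/512, -13/8, -3/2, -1, 0 } so -6671/4096
step 15: add RED to get RRBRBRBBBBBRRRR; options L={ -2, -7/4, -27/16, -53/32, -105/64, -209/128, -417/256 } R={ -6671/4096, -3335/2048, -1667/1024, -833/512, -13/8, -3/2, -1, 0 } so -13343/8192

-13343/8192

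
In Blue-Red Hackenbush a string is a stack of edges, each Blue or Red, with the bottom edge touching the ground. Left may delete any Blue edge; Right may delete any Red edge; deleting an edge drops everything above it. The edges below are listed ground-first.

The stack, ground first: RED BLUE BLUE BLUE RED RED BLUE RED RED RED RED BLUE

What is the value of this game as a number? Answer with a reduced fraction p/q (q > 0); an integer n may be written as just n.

-445/2048

Prefix values for RED BLUE BLUE BLUE RED RED BLUE RED RED RED RED BLUE via {L|R} + simplicity:
step 1: add RED to get R; options L={  } R={ 0 } gives -1
step 2: add BLUE to get RB; options L={ -1 } R={ 0 } gives -1/2
step 3: add BLUE to get RBB; options L={ -1,-1/2 } R={ 0 } gives -1/4
step 4: add BLUE to get RBBB; options L={ -1,-1/2,-1/4 } R={ 0 } gives -1/8
step 5: add RED to get RBBBR; options L={ -1,-1/2,-1/4 } R={ -1/8,0 } gives -3/16
step 6: add RED to get RBBBRR; options L={ -1,-1/2,-1/4 } R={ -3/16,-1/8,0 } gives -7/32
step 7: add BLUE to get RBBBRRB; options L={ -1,-1/2,-1/4,-7/32 } R={ -3/16,-1/8,0 } gives -13/64
step 8: add RED to get RBBBRRBR; options L={ -1,-1/2,-1/4,-7/32 } R={ -13/64,-3/16,-1/8,0 } gives -27/128
step 9: add RED to get RBBBRRBRR; options L={ -1,-1/2,-1/4,-7/32 } R={ -27/128,-13/64,-3/16,-1/8,0 } gives -55/256
step 10: add RED to get RBBBRRBRRR; options L={ -1,-1/2,-1/4,-7/32 } R={ -55/256,-27/128,-13/64,-3/16,-1/8,0 } gives -111/512
step 11: add RED to get RBBBRRBRRRR; options L={ -1,-1/2,-1/4,-7/32 } R={ -111/512,-55/256,-27/128,-13/64,-3/16,-1/8,0 } gives -223/1024
step 12: add BLUE to get RBBBRRBRRRRB; options L={ -1,-1/2,-1/4,-7/32,-223/1024 } R={ -111/512,-55/256,-27/128,-13/64,-3/16,-1/8,0 } gives -445/2048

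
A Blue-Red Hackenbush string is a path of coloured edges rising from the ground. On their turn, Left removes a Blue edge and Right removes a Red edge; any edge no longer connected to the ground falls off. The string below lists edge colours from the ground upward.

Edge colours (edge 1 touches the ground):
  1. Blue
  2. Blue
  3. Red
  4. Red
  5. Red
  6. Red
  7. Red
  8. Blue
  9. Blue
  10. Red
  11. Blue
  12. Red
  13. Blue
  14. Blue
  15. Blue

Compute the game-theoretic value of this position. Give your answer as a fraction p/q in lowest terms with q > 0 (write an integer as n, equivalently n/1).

8623/8192

G(B) = { 0 | (no moves) } gives 1
G(BB) = { 0 1 | (no moves) } gives 2
G(BBR) = { 0 1 | 2 } gives 3/2
G(BBRR) = { 0 1 | 3/2 2 } gives 5/4
G(BBRRR) = { 0 1 | 5/4 3/2 2 } gives 9/8
G(BBRRRR) = { 0 1 | 9/8 5/4 3/2 2 } gives 17/16
G(BBRRRRR) = { 0 1 | 17/16 9/8 5/4 3/2 2 } gives 33/32
G(BBRRRRRB) = { 0 1 33/32 | 17/16 9/8 5/4 3/2 2 } gives 67/64
G(BBRRRRRBB) = { 0 1 33/32 67/64 | 17/16 9/8 5/4 3/2 2 } gives 135/128
G(BBRRRRRBBR) = { 0 1 33/32 67/64 | 135/128 17/16 9/8 5/4 3/2 2 } gives 269/256
G(BBRRRRRBBRB) = { 0 1 33/32 67/64 269/256 | 135/128 17/16 9/8 5/4 3/2 2 } gives 539/512
G(BBRRRRRBBRBR) = { 0 1 33/32 67/64 269/256 | 539/512 135/128 17/16 9/8 5/4 3/2 2 } gives 1077/1024
G(BBRRRRRBBRBRB) = { 0 1 33/32 67/64 269/256 1077/1024 | 539/512 135/128 17/16 9/8 5/4 3/2 2 } gives 2155/2048
G(BBRRRRRBBRBRBB) = { 0 1 33/32 67/64 269/256 1077/1024 2155/2048 | 539/512 135/128 17/16 9/8 5/4 3/2 2 } gives 4311/4096
G(BBRRRRRBBRBRBBB) = { 0 1 33/32 67/64 269/256 1077/1024 2155/2048 4311/4096 | 539/512 135/128 17/16 9/8 5/4 3/2 2 } gives 8623/8192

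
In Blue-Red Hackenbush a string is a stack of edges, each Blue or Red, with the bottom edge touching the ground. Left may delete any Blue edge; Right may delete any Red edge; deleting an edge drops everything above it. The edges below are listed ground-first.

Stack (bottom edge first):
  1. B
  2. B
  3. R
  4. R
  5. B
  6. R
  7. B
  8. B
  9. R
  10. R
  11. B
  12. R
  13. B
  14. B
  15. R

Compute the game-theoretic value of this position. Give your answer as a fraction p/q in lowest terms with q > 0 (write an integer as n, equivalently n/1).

Prefix values for B B R R B R B B R R B R B B R via {L|R} + simplicity:
1 of 15 · B · max L 0 · min R +∞ ⇒ 1
2 of 15 · BB · max L 1 · min R +∞ ⇒ 2
3 of 15 · BBR · max L 1 · min R 2 ⇒ 3/2
4 of 15 · BBRR · max L 1 · min R 3/2 ⇒ 5/4
5 of 15 · BBRRB · max L 5/4 · min R 3/2 ⇒ 11/8
6 of 15 · BBRRBR · max L 5/4 · min R 11/8 ⇒ 21/16
7 of 15 · BBRRBRB · max L 21/16 · min R 11/8 ⇒ 43/32
8 of 15 · BBRRBRBB · max L 43/32 · min R 11/8 ⇒ 87/64
9 of 15 · BBRRBRBBR · max L 43/32 · min R 87/64 ⇒ 173/128
10 of 15 · BBRRBRBBRR · max L 43/32 · min R 173/128 ⇒ 345/256
11 of 15 · BBRRBRBBRRB · max L 345/256 · min R 173/128 ⇒ 691/512
12 of 15 · BBRRBRBBRRBR · max L 345/256 · min R 691/512 ⇒ 1381/1024
13 of 15 · BBRRBRBBRRBRB · max L 1381/1024 · min R 691/512 ⇒ 2763/2048
14 of 15 · BBRRBRBBRRBRBB · max L 2763/2048 · min R 691/512 ⇒ 5527/4096
15 of 15 · BBRRBRBBRRBRBBR · max L 2763/2048 · min R 5527/4096 ⇒ 11053/8192

11053/8192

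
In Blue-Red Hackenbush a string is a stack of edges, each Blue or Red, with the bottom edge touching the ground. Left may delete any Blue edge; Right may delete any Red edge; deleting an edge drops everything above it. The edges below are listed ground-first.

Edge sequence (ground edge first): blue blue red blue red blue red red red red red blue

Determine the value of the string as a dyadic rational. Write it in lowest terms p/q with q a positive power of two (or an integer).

1667/1024

Prefix values for blue blue red blue red blue red red red red red blue via {L|R} + simplicity:
b: Left { 0 }, Right { ∅ } = simplest 1
bb: Left { 0 1 }, Right { ∅ } = simplest 2
bbr: Left { 0 1 }, Right { 2 } = simplest 3/2
bbrb: Left { 0 1 3/2 }, Right { 2 } = simplest 7/4
bbrbr: Left { 0 1 3/2 }, Right { 7/4 2 } = simplest 13/8
bbrbrb: Left { 0 1 3/2 13/8 }, Right { 7/4 2 } = simplest 27/16
bbrbrbr: Left { 0 1 3/2 13/8 }, Right { 27/16 7/4 2 } = simplest 53/32
bbrbrbrr: Left { 0 1 3/2 13/8 }, Right { 53/32 27/16 7/4 2 } = simplest 105/64
bbrbrbrrr: Left { 0 1 3/2 13/8 }, Right { 105/64 53/32 27/16 7/4 2 } = simplest 209/128
bbrbrbrrrr: Left { 0 1 3/2 13/8 }, Right { 209/128 105/64 53/32 27/16 7/4 2 } = simplest 417/256
bbrbrbrrrrr: Left { 0 1 3/2 13/8 }, Right { 417/256 209/128 105/64 53/32 27/16 7/4 2 } = simplest 833/512
bbrbrbrrrrrb: Left { 0 1 3/2 13/8 833/512 }, Right { 417/256 209/128 105/64 53/32 27/16 7/4 2 } = simplest 1667/1024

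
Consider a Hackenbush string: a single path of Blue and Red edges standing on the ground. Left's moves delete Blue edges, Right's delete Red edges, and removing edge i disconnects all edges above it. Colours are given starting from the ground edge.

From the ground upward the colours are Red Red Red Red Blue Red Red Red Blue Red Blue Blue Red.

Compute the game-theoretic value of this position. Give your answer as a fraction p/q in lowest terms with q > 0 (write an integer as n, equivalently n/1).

-2003/512

edge 1 of 13 (Red): { ∅ | 0 } → -1
edge 2 of 13 (Red): { ∅ | -1,0 } → -2
edge 3 of 13 (Red): { ∅ | -2,-1,0 } → -3
edge 4 of 13 (Red): { ∅ | -3,-2,-1,0 } → -4
edge 5 of 13 (Blue): { -4 | -3,-2,-1,0 } → -7/2
edge 6 of 13 (Red): { -4 | -7/2,-3,-2,-1,0 } → -15/4
edge 7 of 13 (Red): { -4 | -15/4,-7/2,-3,-2,-1,0 } → -31/8
edge 8 of 13 (Red): { -4 | -31/8,-15/4,-7/2,-3,-2,-1,0 } → -63/16
edge 9 of 13 (Blue): { -4,-63/16 | -31/8,-15/4,-7/2,-3,-2,-1,0 } → -125/32
edge 10 of 13 (Red): { -4,-63/16 | -125/32,-31/8,-15/4,-7/2,-3,-2,-1,0 } → -251/64
edge 11 of 13 (Blue): { -4,-63/16,-251/64 | -125/32,-31/8,-15/4,-7/2,-3,-2,-1,0 } → -501/128
edge 12 of 13 (Blue): { -4,-63/16,-251/64,-501/128 | -125/32,-31/8,-15/4,-7/2,-3,-2,-1,0 } → -1001/256
edge 13 of 13 (Red): { -4,-63/16,-251/64,-501/128 | -1001/256,-125/32,-31/8,-15/4,-7/2,-3,-2,-1,0 } → -2003/512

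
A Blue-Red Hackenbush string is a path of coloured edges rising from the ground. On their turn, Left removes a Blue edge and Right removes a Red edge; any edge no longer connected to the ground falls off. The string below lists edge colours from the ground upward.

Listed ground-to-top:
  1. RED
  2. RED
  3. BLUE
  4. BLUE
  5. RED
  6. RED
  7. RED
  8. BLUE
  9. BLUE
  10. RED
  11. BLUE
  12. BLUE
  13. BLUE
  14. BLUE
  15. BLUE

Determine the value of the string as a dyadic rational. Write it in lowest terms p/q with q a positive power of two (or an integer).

-11841/8192

Build g(s[:k]) for k = 1..15, string s = RED RED BLUE BLUE RED RED RED BLUE BLUE RED BLUE BLUE BLUE BLUE BLUE.
R: Left { · }, Right { 0 } → simplest -1
RR: Left { · }, Right { -1 0 } → simplest -2
RRB: Left { -2 }, Right { -1 0 } → simplest -3/2
RRBB: Left { -2 -3/2 }, Right { -1 0 } → simplest -5/4
RRBBR: Left { -2 -3/2 }, Right { -5/4 -1 0 } → simplest -11/8
RRBBRR: Left { -2 -3/2 }, Right { -11/8 -5/4 -1 0 } → simplest -23/16
RRBBRRR: Left { -2 -3/2 }, Right { -23/16 -11/8 -5/4 -1 0 } → simplest -47/32
RRBBRRRB: Left { -2 -3/2 -47/32 }, Right { -23/16 -11/8 -5/4 -1 0 } → simplest -93/64
RRBBRRRBB: Left { -2 -3/2 -47/32 -93/64 }, Right { -23/16 -11/8 -5/4 -1 0 } → simplest -185/128
RRBBRRRBBR: Left { -2 -3/2 -47/32 -93/64 }, Right { -185/128 -23/16 -11/8 -5/4 -1 0 } → simplest -371/256
RRBBRRRBBRB: Left { -2 -3/2 -47/32 -93/64 -371/256 }, Right { -185/128 -23/16 -11/8 -5/4 -1 0 } → simplest -741/512
RRBBRRRBBRBB: Left { -2 -3/2 -47/32 -93/64 -371/256 -741/512 }, Right { -185/128 -23/16 -11/8 -5/4 -1 0 } → simplest -1481/1024
RRBBRRRBBRBBB: Left { -2 -3/2 -47/32 -93/64 -371/256 -741/512 -1481/1024 }, Right { -185/128 -23/16 -11/8 -5/4 -1 0 } → simplest -2961/2048
RRBBRRRBBRBBBB: Left { -2 -3/2 -47/32 -93/64 -371/256 -741/512 -1481/1024 -2961/2048 }, Right { -185/128 -23/16 -11/8 -5/4 -1 0 } → simplest -5921/4096
RRBBRRRBBRBBBBB: Left { -2 -3/2 -47/32 -93/64 -371/256 -741/512 -1481/1024 -2961/2048 -5921/4096 }, Right { -185/128 -23/16 -11/8 -5/4 -1 0 } → simplest -11841/8192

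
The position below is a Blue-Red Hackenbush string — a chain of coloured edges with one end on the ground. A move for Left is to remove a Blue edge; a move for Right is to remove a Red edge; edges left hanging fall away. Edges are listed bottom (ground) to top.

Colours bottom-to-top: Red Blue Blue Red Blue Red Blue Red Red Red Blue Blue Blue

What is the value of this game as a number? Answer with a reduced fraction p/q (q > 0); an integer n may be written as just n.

g_1 [R]  L=[]  R=[0]  — -1
g_2 [RB]  L=[-1]  R=[0]  — -1/2
g_3 [RBB]  L=[-1,-1/2]  R=[0]  — -1/4
g_4 [RBBR]  L=[-1,-1/2]  R=[-1/4,0]  — -3/8
g_5 [RBBRB]  L=[-1,-1/2,-3/8]  R=[-1/4,0]  — -5/16
g_6 [RBBRBR]  L=[-1,-1/2,-3/8]  R=[-5/16,-1/4,0]  — -11/32
g_7 [RBBRBRB]  L=[-1,-1/2,-3/8,-11/32]  R=[-5/16,-1/4,0]  — -21/64
g_8 [RBBRBRBR]  L=[-1,-1/2,-3/8,-11/32]  R=[-21/64,-5/16,-1/4,0]  — -43/128
g_9 [RBBRBRBRR]  L=[-1,-1/2,-3/8,-11/32]  R=[-43/128,-21/64,-5/16,-1/4,0]  — -87/256
g_10 [RBBRBRBRRR]  L=[-1,-1/2,-3/8,-11/32]  R=[-87/256,-43/128,-21/64,-5/16,-1/4,0]  — -175/512
g_11 [RBBRBRBRRRB]  L=[-1,-1/2,-3/8,-11/32,-175/512]  R=[-87/256,-43/128,-21/64,-5/16,-1/4,0]  — -349/1024
g_12 [RBBRBRBRRRBB]  L=[-1,-1/2,-3/8,-11/32,-175/512,-349/1024]  R=[-87/256,-43/128,-21/64,-5/16,-1/4,0]  — -697/2048
g_13 [RBBRBRBRRRBBB]  L=[-1,-1/2,-3/8,-11/32,-175/512,-349/1024,-697/2048]  R=[-87/256,-43/128,-21/64,-5/16,-1/4,0]  — -1393/4096

-1393/4096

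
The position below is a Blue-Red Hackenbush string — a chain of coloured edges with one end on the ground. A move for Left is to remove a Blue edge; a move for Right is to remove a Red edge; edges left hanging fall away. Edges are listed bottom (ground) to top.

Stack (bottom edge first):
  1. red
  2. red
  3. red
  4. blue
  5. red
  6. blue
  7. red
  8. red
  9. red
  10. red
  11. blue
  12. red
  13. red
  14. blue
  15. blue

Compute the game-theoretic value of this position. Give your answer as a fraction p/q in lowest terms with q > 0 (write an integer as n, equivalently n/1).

step 1: add red to get r; options L={ — } R={ 0 } = -1
step 2: add red to get rr; options L={ — } R={ -1 0 } = -2
step 3: add red to get rrr; options L={ — } R={ -2 -1 0 } = -3
step 4: add blue to get rrrb; options L={ -3 } R={ -2 -1 0 } = -5/2
step 5: add red to get rrrbr; options L={ -3 } R={ -5/2 -2 -1 0 } = -11/4
step 6: add blue to get rrrbrb; options L={ -3 -11/4 } R={ -5/2 -2 -1 0 } = -21/8
step 7: add red to get rrrbrbr; options L={ -3 -11/4 } R={ -21/8 -5/2 -2 -1 0 } = -43/16
step 8: add red to get rrrbrbrr; options L={ -3 -11/4 } R={ -43/16 -21/8 -5/2 -2 -1 0 } = -87/32
step 9: add red to get rrrbrbrrr; options L={ -3 -11/4 } R={ -87/32 -43/16 -21/8 -5/2 -2 -1 0 } = -175/64
step 10: add red to get rrrbrbrrrr; options L={ -3 -11/4 } R={ -175/64 -87/32 -43/16 -21/8 -5/2 -2 -1 0 } = -351/128
step 11: add blue to get rrrbrbrrrrb; options L={ -3 -11/4 -351/128 } R={ -175/64 -87/32 -43/16 -21/8 -5/2 -2 -1 0 } = -701/256
step 12: add red to get rrrbrbrrrrbr; options L={ -3 -11/4 -351/128 } R={ -701/256 -175/64 -87/32 -43/16 -21/8 -5/2 -2 -1 0 } = -1403/512
step 13: add red to get rrrbrbrrrrbrr; options L={ -3 -11/4 -351/128 } R={ -1403/512 -701/256 -175/64 -87/32 -43/16 -21/8 -5/2 -2 -1 0 } = -2807/1024
step 14: add blue to get rrrbrbrrrrbrrb; options L={ -3 -11/4 -351/128 -2807/1024 } R={ -1403/512 -701/256 -175/64 -87/32 -43/16 -21/8 -5/2 -2 -1 0 } = -5613/2048
step 15: add blue to get rrrbrbrrrrbrrbb; options L={ -3 -11/4 -351/128 -2807/1024 -5613/2048 } R={ -1403/512 -701/256 -175/64 -87/32 -43/16 -21/8 -5/2 -2 -1 0 } = -11225/4096

-11225/4096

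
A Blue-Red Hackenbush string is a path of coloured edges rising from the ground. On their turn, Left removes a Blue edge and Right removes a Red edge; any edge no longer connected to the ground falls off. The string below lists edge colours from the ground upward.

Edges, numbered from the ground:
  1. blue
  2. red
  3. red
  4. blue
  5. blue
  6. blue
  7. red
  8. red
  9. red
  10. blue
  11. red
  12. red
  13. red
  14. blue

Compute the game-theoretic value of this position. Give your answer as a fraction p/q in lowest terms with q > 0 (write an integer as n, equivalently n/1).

edge 1 of 14 (blue): { 0 | (no moves) } so 1
edge 2 of 14 (red): { 0 | 1 } so 1/2
edge 3 of 14 (red): { 0 | 1/2,1 } so 1/4
edge 4 of 14 (blue): { 0,1/4 | 1/2,1 } so 3/8
edge 5 of 14 (blue): { 0,1/4,3/8 | 1/2,1 } so 7/16
edge 6 of 14 (blue): { 0,1/4,3/8,7/16 | 1/2,1 } so 15/32
edge 7 of 14 (red): { 0,1/4,3/8,7/16 | 15/32,1/2,1 } so 29/64
edge 8 of 14 (red): { 0,1/4,3/8,7/16 | 29/64,15/32,1/2,1 } so 57/128
edge 9 of 14 (red): { 0,1/4,3/8,7/16 | 57/128,29/64,15/32,1/2,1 } so 113/256
edge 10 of 14 (blue): { 0,1/4,3/8,7/16,113/256 | 57/128,29/64,15/32,1/2,1 } so 227/512
edge 11 of 14 (red): { 0,1/4,3/8,7/16,113/256 | 227/512,57/128,29/64,15/32,1/2,1 } so 453/1024
edge 12 of 14 (red): { 0,1/4,3/8,7/16,113/256 | 453/1024,227/512,57/128,29/64,15/32,1/2,1 } so 905/2048
edge 13 of 14 (red): { 0,1/4,3/8,7/16,113/256 | 905/2048,453/1024,227/512,57/128,29/64,15/32,1/2,1 } so 1809/4096
edge 14 of 14 (blue): { 0,1/4,3/8,7/16,113/256,1809/4096 | 905/2048,453/1024,227/512,57/128,29/64,15/32,1/2,1 } so 3619/8192

3619/8192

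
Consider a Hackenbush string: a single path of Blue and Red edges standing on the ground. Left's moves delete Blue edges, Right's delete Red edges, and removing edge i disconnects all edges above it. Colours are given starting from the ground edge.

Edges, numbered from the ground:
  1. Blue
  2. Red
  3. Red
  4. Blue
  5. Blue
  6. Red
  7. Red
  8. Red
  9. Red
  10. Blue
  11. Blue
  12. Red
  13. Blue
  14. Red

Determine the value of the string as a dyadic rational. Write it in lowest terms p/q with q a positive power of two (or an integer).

B: Left { 0 }, Right { ∅ } = simplest 1
BR: Left { 0 }, Right { 1 } = simplest 1/2
BRR: Left { 0 }, Right { 1/2 1 } = simplest 1/4
BRRB: Left { 0 1/4 }, Right { 1/2 1 } = simplest 3/8
BRRBB: Left { 0 1/4 3/8 }, Right { 1/2 1 } = simplest 7/16
BRRBBR: Left { 0 1/4 3/8 }, Right { 7/16 1/2 1 } = simplest 13/32
BRRBBRR: Left { 0 1/4 3/8 }, Right { 13/32 7/16 1/2 1 } = simplest 25/64
BRRBBRRR: Left { 0 1/4 3/8 }, Right { 25/64 13/32 7/16 1/2 1 } = simplest 49/128
BRRBBRRRR: Left { 0 1/4 3/8 }, Right { 49/128 25/64 13/32 7/16 1/2 1 } = simplest 97/256
BRRBBRRRRB: Left { 0 1/4 3/8 97/256 }, Right { 49/128 25/64 13/32 7/16 1/2 1 } = simplest 195/512
BRRBBRRRRBB: Left { 0 1/4 3/8 97/256 195/512 }, Right { 49/128 25/64 13/32 7/16 1/2 1 } = simplest 391/1024
BRRBBRRRRBBR: Left { 0 1/4 3/8 97/256 195/512 }, Right { 391/1024 49/128 25/64 13/32 7/16 1/2 1 } = simplest 781/2048
BRRBBRRRRBBRB: Left { 0 1/4 3/8 97/256 195/512 781/2048 }, Right { 391/1024 49/128 25/64 13/32 7/16 1/2 1 } = simplest 1563/4096
BRRBBRRRRBBRBR: Left { 0 1/4 3/8 97/256 195/512 781/2048 }, Right { 1563/4096 391/1024 49/128 25/64 13/32 7/16 1/2 1 } = simplest 3125/8192

3125/8192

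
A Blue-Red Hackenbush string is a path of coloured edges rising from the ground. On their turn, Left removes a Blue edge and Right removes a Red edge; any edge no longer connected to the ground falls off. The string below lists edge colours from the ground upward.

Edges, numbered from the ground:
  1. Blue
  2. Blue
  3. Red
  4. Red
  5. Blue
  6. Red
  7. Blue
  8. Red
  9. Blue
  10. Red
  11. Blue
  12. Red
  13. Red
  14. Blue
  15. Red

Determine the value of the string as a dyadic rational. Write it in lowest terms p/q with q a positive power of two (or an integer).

10917/8192

Build value(s[:k]) for k = 1..15, string s = Blue Blue Red Red Blue Red Blue Red Blue Red Blue Red Red Blue Red.
edge 1 of 15 (Blue): { 0 |  } so 1
edge 2 of 15 (Blue): { 0,1 |  } so 2
edge 3 of 15 (Red): { 0,1 | 2 } so 3/2
edge 4 of 15 (Red): { 0,1 | 3/2,2 } so 5/4
edge 5 of 15 (Blue): { 0,1,5/4 | 3/2,2 } so 11/8
edge 6 of 15 (Red): { 0,1,5/4 | 11/8,3/2,2 } so 21/16
edge 7 of 15 (Blue): { 0,1,5/4,21/16 | 11/8,3/2,2 } so 43/32
edge 8 of 15 (Red): { 0,1,5/4,21/16 | 43/32,11/8,3/2,2 } so 85/64
edge 9 of 15 (Blue): { 0,1,5/4,21/16,85/64 | 43/32,11/8,3/2,2 } so 171/128
edge 10 of 15 (Red): { 0,1,5/4,21/16,85/64 | 171/128,43/32,11/8,3/2,2 } so 341/256
edge 11 of 15 (Blue): { 0,1,5/4,21/16,85/64,341/256 | 171/128,43/32,11/8,3/2,2 } so 683/512
edge 12 of 15 (Red): { 0,1,5/4,21/16,85/64,341/256 | 683/512,171/128,43/32,11/8,3/2,2 } so 1365/1024
edge 13 of 15 (Red): { 0,1,5/4,21/16,85/64,341/256 | 1365/1024,683/512,171/128,43/32,11/8,3/2,2 } so 2729/2048
edge 14 of 15 (Blue): { 0,1,5/4,21/16,85/64,341/256,2729/2048 | 1365/1024,683/512,171/128,43/32,11/8,3/2,2 } so 5459/4096
edge 15 of 15 (Red): { 0,1,5/4,21/16,85/64,341/256,2729/2048 | 5459/4096,1365/1024,683/512,171/128,43/32,11/8,3/2,2 } so 10917/8192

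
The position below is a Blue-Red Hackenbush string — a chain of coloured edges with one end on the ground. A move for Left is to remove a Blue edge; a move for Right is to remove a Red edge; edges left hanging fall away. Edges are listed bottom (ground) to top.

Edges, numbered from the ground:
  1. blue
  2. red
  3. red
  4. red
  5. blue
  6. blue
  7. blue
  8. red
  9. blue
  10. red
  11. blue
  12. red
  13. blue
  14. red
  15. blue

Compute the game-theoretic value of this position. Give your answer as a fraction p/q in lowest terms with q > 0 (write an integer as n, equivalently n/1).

Build v(s[:k]) for k = 1..15, string s = blue red red red blue blue blue red blue red blue red blue red blue.
1 of 15 · b · max L 0 · min R +∞ so 1
2 of 15 · br · max L 0 · min R 1 so 1/2
3 of 15 · brr · max L 0 · min R 1/2 so 1/4
4 of 15 · brrr · max L 0 · min R 1/4 so 1/8
5 of 15 · brrrb · max L 1/8 · min R 1/4 so 3/16
6 of 15 · brrrbb · max L 3/16 · min R 1/4 so 7/32
7 of 15 · brrrbbb · max L 7/32 · min R 1/4 so 15/64
8 of 15 · brrrbbbr · max L 7/32 · min R 15/64 so 29/128
9 of 15 · brrrbbbrb · max L 29/128 · min R 15/64 so 59/256
10 of 15 · brrrbbbrbr · max L 29/128 · min R 59/256 so 117/512
11 of 15 · brrrbbbrbrb · max L 117/512 · min R 59/256 so 235/1024
12 of 15 · brrrbbbrbrbr · max L 117/512 · min R 235/1024 so 469/2048
13 of 15 · brrrbbbrbrbrb · max L 469/2048 · min R 235/1024 so 939/4096
14 of 15 · brrrbbbrbrbrbr · max L 469/2048 · min R 939/4096 so 1877/8192
15 of 15 · brrrbbbrbrbrbrb · max L 1877/8192 · min R 939/4096 so 3755/16384

3755/16384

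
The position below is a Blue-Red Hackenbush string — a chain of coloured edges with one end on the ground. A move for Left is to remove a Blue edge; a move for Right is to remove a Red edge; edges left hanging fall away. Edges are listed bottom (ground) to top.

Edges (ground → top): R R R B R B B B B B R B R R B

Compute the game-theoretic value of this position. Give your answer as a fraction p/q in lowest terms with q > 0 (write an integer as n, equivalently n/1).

Prefix values for R R R B R B B B B B R B R R B via {L|R} + simplicity:
edge 1 of 15 (R): { (no moves) | 0 } = -1
edge 2 of 15 (R): { (no moves) | -1 0 } = -2
edge 3 of 15 (R): { (no moves) | -2 -1 0 } = -3
edge 4 of 15 (B): { -3 | -2 -1 0 } = -5/2
edge 5 of 15 (R): { -3 | -5/2 -2 -1 0 } = -11/4
edge 6 of 15 (B): { -3 -11/4 | -5/2 -2 -1 0 } = -21/8
edge 7 of 15 (B): { -3 -11/4 -21/8 | -5/2 -2 -1 0 } = -41/16
edge 8 of 15 (B): { -3 -11/4 -21/8 -41/16 | -5/2 -2 -1 0 } = -81/32
edge 9 of 15 (B): { -3 -11/4 -21/8 -41/16 -81/32 | -5/2 -2 -1 0 } = -161/64
edge 10 of 15 (B): { -3 -11/4 -21/8 -41/16 -81/32 -161/64 | -5/2 -2 -1 0 } = -321/128
edge 11 of 15 (R): { -3 -11/4 -21/8 -41/16 -81/32 -161/64 | -321/128 -5/2 -2 -1 0 } = -643/256
edge 12 of 15 (B): { -3 -11/4 -21/8 -41/16 -81/32 -161/64 -643/256 | -321/128 -5/2 -2 -1 0 } = -1285/512
edge 13 of 15 (R): { -3 -11/4 -21/8 -41/16 -81/32 -161/64 -643/256 | -1285/512 -321/128 -5/2 -2 -1 0 } = -2571/1024
edge 14 of 15 (R): { -3 -11/4 -21/8 -41/16 -81/32 -161/64 -643/256 | -2571/1024 -1285/512 -321/128 -5/2 -2 -1 0 } = -5143/2048
edge 15 of 15 (B): { -3 -11/4 -21/8 -41/16 -81/32 -161/64 -643/256 -5143/2048 | -2571/1024 -1285/512 -321/128 -5/2 -2 -1 0 } = -10285/4096

-10285/4096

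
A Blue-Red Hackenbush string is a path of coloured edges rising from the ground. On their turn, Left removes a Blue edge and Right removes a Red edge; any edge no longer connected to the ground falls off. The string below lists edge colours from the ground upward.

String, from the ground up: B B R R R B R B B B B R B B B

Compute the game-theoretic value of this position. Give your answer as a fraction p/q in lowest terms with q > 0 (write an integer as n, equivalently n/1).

Prefix values for B B R R R B R B B B B R B B B via {L|R} + simplicity:
G_1 [B]  L=[0]  R=[—]  — 1
G_2 [BB]  L=[0,1]  R=[—]  — 2
G_3 [BBR]  L=[0,1]  R=[2]  — 3/2
G_4 [BBRR]  L=[0,1]  R=[3/2,2]  — 5/4
G_5 [BBRRR]  L=[0,1]  R=[5/4,3/2,2]  — 9/8
G_6 [BBRRRB]  L=[0,1,9/8]  R=[5/4,3/2,2]  — 19/16
G_7 [BBRRRBR]  L=[0,1,9/8]  R=[19/16,5/4,3/2,2]  — 37/32
G_8 [BBRRRBRB]  L=[0,1,9/8,37/32]  R=[19/16,5/4,3/2,2]  — 75/64
G_9 [BBRRRBRBB]  L=[0,1,9/8,37/32,75/64]  R=[19/16,5/4,3/2,2]  — 151/128
G_10 [BBRRRBRBBB]  L=[0,1,9/8,37/32,75/64,151/128]  R=[19/16,5/4,3/2,2]  — 303/256
G_11 [BBRRRBRBBBB]  L=[0,1,9/8,37/32,75/64,151/128,303/256]  R=[19/16,5/4,3/2,2]  — 607/512
G_12 [BBRRRBRBBBBR]  L=[0,1,9/8,37/32,75/64,151/128,303/256]  R=[607/512,19/16,5/4,3/2,2]  — 1213/1024
G_13 [BBRRRBRBBBBRB]  L=[0,1,9/8,37/32,75/64,151/128,303/256,1213/1024]  R=[607/512,19/16,5/4,3/2,2]  — 2427/2048
G_14 [BBRRRBRBBBBRBB]  L=[0,1,9/8,37/32,75/64,151/128,303/256,1213/1024,2427/2048]  R=[607/512,19/16,5/4,3/2,2]  — 4855/4096
G_15 [BBRRRBRBBBBRBBB]  L=[0,1,9/8,37/32,75/64,151/128,303/256,1213/1024,2427/2048,4855/4096]  R=[607/512,19/16,5/4,3/2,2]  — 9711/8192

9711/8192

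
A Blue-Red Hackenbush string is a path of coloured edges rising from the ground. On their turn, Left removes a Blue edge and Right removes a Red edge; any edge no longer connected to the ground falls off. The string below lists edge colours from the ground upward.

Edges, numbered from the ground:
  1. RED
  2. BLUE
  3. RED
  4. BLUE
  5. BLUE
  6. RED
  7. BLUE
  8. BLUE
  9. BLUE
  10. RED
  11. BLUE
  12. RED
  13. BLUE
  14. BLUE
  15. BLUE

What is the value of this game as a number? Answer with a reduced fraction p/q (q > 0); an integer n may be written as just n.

Recurse on prefixes of the 15-edge string RED BLUE RED BLUE BLUE RED BLUE BLUE BLUE RED BLUE RED BLUE BLUE BLUE:
R: Left { none }, Right { 0 } -> simplest -1
RB: Left { -1 }, Right { 0 } -> simplest -1/2
RBR: Left { -1 }, Right { -1/2,0 } -> simplest -3/4
RBRB: Left { -1,-3/4 }, Right { -1/2,0 } -> simplest -5/8
RBRBB: Left { -1,-3/4,-5/8 }, Right { -1/2,0 } -> simplest -9/16
RBRBBR: Left { -1,-3/4,-5/8 }, Right { -9/16,-1/2,0 } -> simplest -19/32
RBRBBRB: Left { -1,-3/4,-5/8,-19/32 }, Right { -9/16,-1/2,0 } -> simplest -37/64
RBRBBRBB: Left { -1,-3/4,-5/8,-19/32,-37/64 }, Right { -9/16,-1/2,0 } -> simplest -73/128
RBRBBRBBB: Left { -1,-3/4,-5/8,-19/32,-37/64,-73/128 }, Right { -9/16,-1/2,0 } -> simplest -145/256
RBRBBRBBBR: Left { -1,-3/4,-5/8,-19/32,-37/64,-73/128 }, Right { -145/256,-9/16,-1/2,0 } -> simplest -291/512
RBRBBRBBBRB: Left { -1,-3/4,-5/8,-19/32,-37/64,-73/128,-291/512 }, Right { -145/256,-9/16,-1/2,0 } -> simplest -581/1024
RBRBBRBBBRBR: Left { -1,-3/4,-5/8,-19/32,-37/64,-73/128,-291/512 }, Right { -581/1024,-145/256,-9/16,-1/2,0 } -> simplest -1163/2048
RBRBBRBBBRBRB: Left { -1,-3/4,-5/8,-19/32,-37/64,-73/128,-291/512,-1163/2048 }, Right { -581/1024,-145/256,-9/16,-1/2,0 } -> simplest -2325/4096
RBRBBRBBBRBRBB: Left { -1,-3/4,-5/8,-19/32,-37/64,-73/128,-291/512,-1163/2048,-2325/4096 }, Right { -581/1024,-145/256,-9/16,-1/2,0 } -> simplest -4649/8192
RBRBBRBBBRBRBBB: Left { -1,-3/4,-5/8,-19/32,-37/64,-73/128,-291/512,-1163/2048,-2325/4096,-4649/8192 }, Right { -581/1024,-145/256,-9/16,-1/2,0 } -> simplest -9297/16384

-9297/16384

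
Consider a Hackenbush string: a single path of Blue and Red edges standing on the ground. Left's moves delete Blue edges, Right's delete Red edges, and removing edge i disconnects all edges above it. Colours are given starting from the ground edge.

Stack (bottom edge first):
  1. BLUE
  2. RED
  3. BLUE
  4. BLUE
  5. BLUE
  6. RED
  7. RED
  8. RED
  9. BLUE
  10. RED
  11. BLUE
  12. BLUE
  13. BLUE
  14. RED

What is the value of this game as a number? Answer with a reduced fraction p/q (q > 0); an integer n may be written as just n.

Build val(s[:k]) for k = 1..14, string s = BLUE RED BLUE BLUE BLUE RED RED RED BLUE RED BLUE BLUE BLUE RED.
val(B) = { 0 | ∅ } -> 1
val(BR) = { 0 | 1 } -> 1/2
val(BRB) = { 0; 1/2 | 1 } -> 3/4
val(BRBB) = { 0; 1/2; 3/4 | 1 } -> 7/8
val(BRBBB) = { 0; 1/2; 3/4; 7/8 | 1 } -> 15/16
val(BRBBBR) = { 0; 1/2; 3/4; 7/8 | 15/16; 1 } -> 29/32
val(BRBBBRR) = { 0; 1/2; 3/4; 7/8 | 29/32; 15/16; 1 } -> 57/64
val(BRBBBRRR) = { 0; 1/2; 3/4; 7/8 | 57/64; 29/32; 15/16; 1 } -> 113/128
val(BRBBBRRRB) = { 0; 1/2; 3/4; 7/8; 113/128 | 57/64; 29/32; 15/16; 1 } -> 227/256
val(BRBBBRRRBR) = { 0; 1/2; 3/4; 7/8; 113/128 | 227/256; 57/64; 29/32; 15/16; 1 } -> 453/512
val(BRBBBRRRBRB) = { 0; 1/2; 3/4; 7/8; 113/128; 453/512 | 227/256; 57/64; 29/32; 15/16; 1 } -> 907/1024
val(BRBBBRRRBRBB) = { 0; 1/2; 3/4; 7/8; 113/128; 453/512; 907/1024 | 227/256; 57/64; 29/32; 15/16; 1 } -> 1815/2048
val(BRBBBRRRBRBBB) = { 0; 1/2; 3/4; 7/8; 113/128; 453/512; 907/1024; 1815/2048 | 227/256; 57/64; 29/32; 15/16; 1 } -> 3631/4096
val(BRBBBRRRBRBBBR) = { 0; 1/2; 3/4; 7/8; 113/128; 453/512; 907/1024; 1815/2048 | 3631/4096; 227/256; 57/64; 29/32; 15/16; 1 } -> 7261/8192

7261/8192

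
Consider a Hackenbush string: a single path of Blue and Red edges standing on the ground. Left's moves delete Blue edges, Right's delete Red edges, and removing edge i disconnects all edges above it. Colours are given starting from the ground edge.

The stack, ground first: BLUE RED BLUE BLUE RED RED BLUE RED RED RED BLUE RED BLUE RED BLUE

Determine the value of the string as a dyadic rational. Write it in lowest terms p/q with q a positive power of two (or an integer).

1 of 15 · B · max L 0 · min R +∞ — 1
2 of 15 · BR · max L 0 · min R 1 — 1/2
3 of 15 · BRB · max L 1/2 · min R 1 — 3/4
4 of 15 · BRBB · max L 3/4 · min R 1 — 7/8
5 of 15 · BRBBR · max L 3/4 · min R 7/8 — 13/16
6 of 15 · BRBBRR · max L 3/4 · min R 13/16 — 25/32
7 of 15 · BRBBRRB · max L 25/32 · min R 13/16 — 51/64
8 of 15 · BRBBRRBR · max L 25/32 · min R 51/64 — 101/128
9 of 15 · BRBBRRBRR · max L 25/32 · min R 101/128 — 201/256
10 of 15 · BRBBRRBRRR · max L 25/32 · min R 201/256 — 401/512
11 of 15 · BRBBRRBRRRB · max L 401/512 · min R 201/256 — 803/1024
12 of 15 · BRBBRRBRRRBR · max L 401/512 · min R 803/1024 — 1605/2048
13 of 15 · BRBBRRBRRRBRB · max L 1605/2048 · min R 803/1024 — 3211/4096
14 of 15 · BRBBRRBRRRBRBR · max L 1605/2048 · min R 3211/4096 — 6421/8192
15 of 15 · BRBBRRBRRRBRBRB · max L 6421/8192 · min R 3211/4096 — 12843/16384

12843/16384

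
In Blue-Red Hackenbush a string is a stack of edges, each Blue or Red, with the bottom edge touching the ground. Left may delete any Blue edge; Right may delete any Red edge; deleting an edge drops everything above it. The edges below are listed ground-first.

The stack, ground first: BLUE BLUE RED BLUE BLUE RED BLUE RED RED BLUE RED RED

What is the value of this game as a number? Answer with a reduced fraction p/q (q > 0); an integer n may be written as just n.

1865/1024

1 of 12 · B · max L 0 · min R +∞ ⇒ 1
2 of 12 · BB · max L 1 · min R +∞ ⇒ 2
3 of 12 · BBR · max L 1 · min R 2 ⇒ 3/2
4 of 12 · BBRB · max L 3/2 · min R 2 ⇒ 7/4
5 of 12 · BBRBB · max L 7/4 · min R 2 ⇒ 15/8
6 of 12 · BBRBBR · max L 7/4 · min R 15/8 ⇒ 29/16
7 of 12 · BBRBBRB · max L 29/16 · min R 15/8 ⇒ 59/32
8 of 12 · BBRBBRBR · max L 29/16 · min R 59/32 ⇒ 117/64
9 of 12 · BBRBBRBRR · max L 29/16 · min R 117/64 ⇒ 233/128
10 of 12 · BBRBBRBRRB · max L 233/128 · min R 117/64 ⇒ 467/256
11 of 12 · BBRBBRBRRBR · max L 233/128 · min R 467/256 ⇒ 933/512
12 of 12 · BBRBBRBRRBRR · max L 233/128 · min R 933/512 ⇒ 1865/1024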